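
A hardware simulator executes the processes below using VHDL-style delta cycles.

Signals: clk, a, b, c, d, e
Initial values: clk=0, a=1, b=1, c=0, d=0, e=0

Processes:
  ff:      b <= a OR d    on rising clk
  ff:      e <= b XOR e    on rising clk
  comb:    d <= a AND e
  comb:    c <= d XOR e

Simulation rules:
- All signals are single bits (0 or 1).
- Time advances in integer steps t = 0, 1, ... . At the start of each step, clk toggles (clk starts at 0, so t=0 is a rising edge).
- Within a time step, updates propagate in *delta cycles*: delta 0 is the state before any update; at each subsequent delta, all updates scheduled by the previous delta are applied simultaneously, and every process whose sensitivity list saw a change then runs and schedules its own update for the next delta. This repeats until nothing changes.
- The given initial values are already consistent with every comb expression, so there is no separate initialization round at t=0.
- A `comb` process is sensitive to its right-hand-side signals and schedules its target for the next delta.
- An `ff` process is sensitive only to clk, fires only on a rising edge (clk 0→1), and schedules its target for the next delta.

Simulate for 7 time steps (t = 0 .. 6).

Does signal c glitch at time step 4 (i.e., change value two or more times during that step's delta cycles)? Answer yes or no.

t0.Δ0 clk=0 a=1 e=0 b=1 d=0 c=0
t0.Δ1 clk=1 a=1 e=0 b=1 d=0 c=0
t0.Δ2 clk=1 a=1 e=1 b=1 d=0 c=0
t0.Δ3 clk=1 a=1 e=1 b=1 d=1 c=1
t0.Δ4 clk=1 a=1 e=1 b=1 d=1 c=0
t1.Δ0 clk=1 a=1 e=1 b=1 d=1 c=0
t1.Δ1 clk=0 a=1 e=1 b=1 d=1 c=0
t2.Δ0 clk=0 a=1 e=1 b=1 d=1 c=0
t2.Δ1 clk=1 a=1 e=1 b=1 d=1 c=0
t2.Δ2 clk=1 a=1 e=0 b=1 d=1 c=0
t2.Δ3 clk=1 a=1 e=0 b=1 d=0 c=1
t2.Δ4 clk=1 a=1 e=0 b=1 d=0 c=0
t3.Δ0 clk=1 a=1 e=0 b=1 d=0 c=0
t3.Δ1 clk=0 a=1 e=0 b=1 d=0 c=0
t4.Δ0 clk=0 a=1 e=0 b=1 d=0 c=0
t4.Δ1 clk=1 a=1 e=0 b=1 d=0 c=0
t4.Δ2 clk=1 a=1 e=1 b=1 d=0 c=0
t4.Δ3 clk=1 a=1 e=1 b=1 d=1 c=1
t4.Δ4 clk=1 a=1 e=1 b=1 d=1 c=0
t5.Δ0 clk=1 a=1 e=1 b=1 d=1 c=0
t5.Δ1 clk=0 a=1 e=1 b=1 d=1 c=0
t6.Δ0 clk=0 a=1 e=1 b=1 d=1 c=0
t6.Δ1 clk=1 a=1 e=1 b=1 d=1 c=0
t6.Δ2 clk=1 a=1 e=0 b=1 d=1 c=0
t6.Δ3 clk=1 a=1 e=0 b=1 d=0 c=1
t6.Δ4 clk=1 a=1 e=0 b=1 d=0 c=0

yes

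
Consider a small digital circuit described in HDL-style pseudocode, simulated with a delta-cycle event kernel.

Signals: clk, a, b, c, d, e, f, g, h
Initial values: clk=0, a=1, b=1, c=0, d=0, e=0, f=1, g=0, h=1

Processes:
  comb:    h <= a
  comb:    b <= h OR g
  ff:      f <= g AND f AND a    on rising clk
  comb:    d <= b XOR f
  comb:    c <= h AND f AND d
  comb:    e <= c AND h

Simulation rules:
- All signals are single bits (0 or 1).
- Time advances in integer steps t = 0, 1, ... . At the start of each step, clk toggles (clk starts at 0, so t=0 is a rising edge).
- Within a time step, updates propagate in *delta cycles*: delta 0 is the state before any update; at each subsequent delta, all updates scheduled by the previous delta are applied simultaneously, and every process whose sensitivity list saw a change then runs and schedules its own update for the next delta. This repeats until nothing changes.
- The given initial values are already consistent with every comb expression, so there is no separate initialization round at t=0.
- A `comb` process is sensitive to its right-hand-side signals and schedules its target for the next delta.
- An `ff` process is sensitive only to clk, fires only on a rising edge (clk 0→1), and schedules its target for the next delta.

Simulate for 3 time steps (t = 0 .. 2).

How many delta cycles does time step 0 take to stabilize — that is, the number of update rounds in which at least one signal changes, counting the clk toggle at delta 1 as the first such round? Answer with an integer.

t0.Δ0 b=1 f=1 clk=0 d=0 c=0 e=0 g=0 a=1 h=1
t0.Δ1 b=1 f=1 clk=1 d=0 c=0 e=0 g=0 a=1 h=1
t0.Δ2 b=1 f=0 clk=1 d=0 c=0 e=0 g=0 a=1 h=1
t0.Δ3 b=1 f=0 clk=1 d=1 c=0 e=0 g=0 a=1 h=1
t1.Δ0 b=1 f=0 clk=1 d=1 c=0 e=0 g=0 a=1 h=1
t1.Δ1 b=1 f=0 clk=0 d=1 c=0 e=0 g=0 a=1 h=1
t2.Δ0 b=1 f=0 clk=0 d=1 c=0 e=0 g=0 a=1 h=1
t2.Δ1 b=1 f=0 clk=1 d=1 c=0 e=0 g=0 a=1 h=1

3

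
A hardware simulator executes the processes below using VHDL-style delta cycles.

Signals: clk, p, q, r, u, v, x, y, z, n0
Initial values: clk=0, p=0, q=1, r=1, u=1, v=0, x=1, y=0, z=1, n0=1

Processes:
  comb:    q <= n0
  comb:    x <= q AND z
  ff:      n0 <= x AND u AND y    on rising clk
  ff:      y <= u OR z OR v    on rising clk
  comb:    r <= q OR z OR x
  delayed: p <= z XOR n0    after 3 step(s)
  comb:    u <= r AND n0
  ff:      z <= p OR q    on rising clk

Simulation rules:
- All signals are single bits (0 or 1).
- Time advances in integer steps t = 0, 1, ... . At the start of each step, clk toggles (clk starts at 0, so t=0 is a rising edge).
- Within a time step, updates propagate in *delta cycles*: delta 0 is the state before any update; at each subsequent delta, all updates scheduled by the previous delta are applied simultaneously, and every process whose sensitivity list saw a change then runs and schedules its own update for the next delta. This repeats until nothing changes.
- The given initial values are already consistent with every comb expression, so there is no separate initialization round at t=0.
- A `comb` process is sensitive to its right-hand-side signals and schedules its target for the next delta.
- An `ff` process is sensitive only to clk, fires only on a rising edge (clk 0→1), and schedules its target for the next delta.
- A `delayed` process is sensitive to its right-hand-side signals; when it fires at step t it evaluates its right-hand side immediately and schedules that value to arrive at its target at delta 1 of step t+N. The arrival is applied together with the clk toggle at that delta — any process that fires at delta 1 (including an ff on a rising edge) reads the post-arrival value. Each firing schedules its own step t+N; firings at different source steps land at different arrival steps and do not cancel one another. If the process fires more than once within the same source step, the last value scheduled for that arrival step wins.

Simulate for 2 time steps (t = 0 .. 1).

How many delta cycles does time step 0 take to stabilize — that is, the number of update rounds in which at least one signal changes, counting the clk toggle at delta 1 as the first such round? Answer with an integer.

[bits: x,q,n0,r,clk,z,v,y,u,p]
t=0: Δ0=1111010010 Δ1=1111110010 Δ2=1101110110 Δ3=1001110100 Δ4=0001110100 | 4Δ
t=1: Δ0=0001110100 Δ1=0001010100 | 1Δ

4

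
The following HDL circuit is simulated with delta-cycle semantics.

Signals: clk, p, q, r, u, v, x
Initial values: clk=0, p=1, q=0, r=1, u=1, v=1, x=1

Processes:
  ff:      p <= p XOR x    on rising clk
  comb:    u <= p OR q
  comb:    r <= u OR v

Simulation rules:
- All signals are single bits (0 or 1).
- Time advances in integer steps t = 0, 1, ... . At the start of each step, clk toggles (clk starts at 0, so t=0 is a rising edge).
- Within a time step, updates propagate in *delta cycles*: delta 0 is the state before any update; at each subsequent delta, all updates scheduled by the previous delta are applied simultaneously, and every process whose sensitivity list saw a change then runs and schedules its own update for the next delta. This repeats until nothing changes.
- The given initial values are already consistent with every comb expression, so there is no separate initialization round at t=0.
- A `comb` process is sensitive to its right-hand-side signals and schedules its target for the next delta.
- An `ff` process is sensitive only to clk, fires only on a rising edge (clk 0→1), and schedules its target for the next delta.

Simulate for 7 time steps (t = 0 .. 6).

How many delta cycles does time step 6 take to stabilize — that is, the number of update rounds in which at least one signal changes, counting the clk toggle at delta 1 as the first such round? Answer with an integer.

3

t=0 Δ0: x=1 r=1 u=1 clk=0 v=1 q=0 p=1
  Δ1: clk:0→1
  Δ2: p:1→0
  Δ3: u:1→0
  (3Δ to stable)
t=1 Δ0: x=1 r=1 u=0 clk=1 v=1 q=0 p=0
  Δ1: clk:1→0
  (1Δ to stable)
t=2 Δ0: x=1 r=1 u=0 clk=0 v=1 q=0 p=0
  Δ1: clk:0→1
  Δ2: p:0→1
  Δ3: u:0→1
  (3Δ to stable)
t=3 Δ0: x=1 r=1 u=1 clk=1 v=1 q=0 p=1
  Δ1: clk:1→0
  (1Δ to stable)
t=4 Δ0: x=1 r=1 u=1 clk=0 v=1 q=0 p=1
  Δ1: clk:0→1
  Δ2: p:1→0
  Δ3: u:1→0
  (3Δ to stable)
t=5 Δ0: x=1 r=1 u=0 clk=1 v=1 q=0 p=0
  Δ1: clk:1→0
  (1Δ to stable)
t=6 Δ0: x=1 r=1 u=0 clk=0 v=1 q=0 p=0
  Δ1: clk:0→1
  Δ2: p:0→1
  Δ3: u:0→1
  (3Δ to stable)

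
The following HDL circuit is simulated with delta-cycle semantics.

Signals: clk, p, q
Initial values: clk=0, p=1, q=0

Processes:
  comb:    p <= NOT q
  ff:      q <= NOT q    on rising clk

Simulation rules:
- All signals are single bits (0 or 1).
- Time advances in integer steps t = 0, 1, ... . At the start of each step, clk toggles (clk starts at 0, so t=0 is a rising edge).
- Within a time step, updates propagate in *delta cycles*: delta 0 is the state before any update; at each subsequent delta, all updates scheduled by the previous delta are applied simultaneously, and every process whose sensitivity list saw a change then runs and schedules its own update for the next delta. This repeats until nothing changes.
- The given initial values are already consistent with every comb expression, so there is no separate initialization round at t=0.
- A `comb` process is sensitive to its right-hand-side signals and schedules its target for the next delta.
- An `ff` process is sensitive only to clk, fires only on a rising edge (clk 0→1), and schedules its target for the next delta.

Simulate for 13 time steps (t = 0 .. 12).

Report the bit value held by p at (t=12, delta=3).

0

t0.Δ0 q=0 clk=0 p=1
t0.Δ1 q=0 clk=1 p=1
t0.Δ2 q=1 clk=1 p=1
t0.Δ3 q=1 clk=1 p=0
t1.Δ0 q=1 clk=1 p=0
t1.Δ1 q=1 clk=0 p=0
t2.Δ0 q=1 clk=0 p=0
t2.Δ1 q=1 clk=1 p=0
t2.Δ2 q=0 clk=1 p=0
t2.Δ3 q=0 clk=1 p=1
t3.Δ0 q=0 clk=1 p=1
t3.Δ1 q=0 clk=0 p=1
t4.Δ0 q=0 clk=0 p=1
t4.Δ1 q=0 clk=1 p=1
t4.Δ2 q=1 clk=1 p=1
t4.Δ3 q=1 clk=1 p=0
t5.Δ0 q=1 clk=1 p=0
t5.Δ1 q=1 clk=0 p=0
t6.Δ0 q=1 clk=0 p=0
t6.Δ1 q=1 clk=1 p=0
t6.Δ2 q=0 clk=1 p=0
t6.Δ3 q=0 clk=1 p=1
t7.Δ0 q=0 clk=1 p=1
t7.Δ1 q=0 clk=0 p=1
t8.Δ0 q=0 clk=0 p=1
t8.Δ1 q=0 clk=1 p=1
t8.Δ2 q=1 clk=1 p=1
t8.Δ3 q=1 clk=1 p=0
t9.Δ0 q=1 clk=1 p=0
t9.Δ1 q=1 clk=0 p=0
t10.Δ0 q=1 clk=0 p=0
t10.Δ1 q=1 clk=1 p=0
t10.Δ2 q=0 clk=1 p=0
t10.Δ3 q=0 clk=1 p=1
t11.Δ0 q=0 clk=1 p=1
t11.Δ1 q=0 clk=0 p=1
t12.Δ0 q=0 clk=0 p=1
t12.Δ1 q=0 clk=1 p=1
t12.Δ2 q=1 clk=1 p=1
t12.Δ3 q=1 clk=1 p=0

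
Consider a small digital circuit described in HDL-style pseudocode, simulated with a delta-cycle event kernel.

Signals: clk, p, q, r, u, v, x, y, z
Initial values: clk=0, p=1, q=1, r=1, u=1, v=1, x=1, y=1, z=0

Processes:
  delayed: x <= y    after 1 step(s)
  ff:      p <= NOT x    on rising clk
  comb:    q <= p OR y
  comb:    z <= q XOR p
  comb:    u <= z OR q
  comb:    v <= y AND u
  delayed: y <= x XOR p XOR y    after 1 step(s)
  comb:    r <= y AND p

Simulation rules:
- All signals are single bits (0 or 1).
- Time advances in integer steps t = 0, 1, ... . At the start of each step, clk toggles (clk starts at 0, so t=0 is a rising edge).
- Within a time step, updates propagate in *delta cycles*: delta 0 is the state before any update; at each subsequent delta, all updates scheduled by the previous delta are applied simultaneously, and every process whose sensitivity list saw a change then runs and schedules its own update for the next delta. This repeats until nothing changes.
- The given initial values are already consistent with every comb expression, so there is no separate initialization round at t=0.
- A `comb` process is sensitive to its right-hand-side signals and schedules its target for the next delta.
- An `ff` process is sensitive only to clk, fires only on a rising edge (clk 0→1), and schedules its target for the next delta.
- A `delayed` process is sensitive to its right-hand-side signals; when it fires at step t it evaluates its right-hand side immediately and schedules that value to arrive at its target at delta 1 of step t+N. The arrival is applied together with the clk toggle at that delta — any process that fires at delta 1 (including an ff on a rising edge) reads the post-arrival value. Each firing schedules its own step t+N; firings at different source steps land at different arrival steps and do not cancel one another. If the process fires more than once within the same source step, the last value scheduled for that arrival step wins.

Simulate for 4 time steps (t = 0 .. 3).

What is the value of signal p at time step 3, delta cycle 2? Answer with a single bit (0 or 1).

1

t0.Δ0 p=1 q=1 clk=0 r=1 x=1 y=1 u=1 v=1 z=0
t0.Δ1 p=1 q=1 clk=1 r=1 x=1 y=1 u=1 v=1 z=0
t0.Δ2 p=0 q=1 clk=1 r=1 x=1 y=1 u=1 v=1 z=0
t0.Δ3 p=0 q=1 clk=1 r=0 x=1 y=1 u=1 v=1 z=1
t1.Δ0 p=0 q=1 clk=1 r=0 x=1 y=1 u=1 v=1 z=1
t1.Δ1 p=0 q=1 clk=0 r=0 x=1 y=0 u=1 v=1 z=1
t1.Δ2 p=0 q=0 clk=0 r=0 x=1 y=0 u=1 v=0 z=1
t1.Δ3 p=0 q=0 clk=0 r=0 x=1 y=0 u=1 v=0 z=0
t1.Δ4 p=0 q=0 clk=0 r=0 x=1 y=0 u=0 v=0 z=0
t2.Δ0 p=0 q=0 clk=0 r=0 x=1 y=0 u=0 v=0 z=0
t2.Δ1 p=0 q=0 clk=1 r=0 x=0 y=1 u=0 v=0 z=0
t2.Δ2 p=1 q=1 clk=1 r=0 x=0 y=1 u=0 v=0 z=0
t2.Δ3 p=1 q=1 clk=1 r=1 x=0 y=1 u=1 v=0 z=0
t2.Δ4 p=1 q=1 clk=1 r=1 x=0 y=1 u=1 v=1 z=0
t3.Δ0 p=1 q=1 clk=1 r=1 x=0 y=1 u=1 v=1 z=0
t3.Δ1 p=1 q=1 clk=0 r=1 x=1 y=0 u=1 v=1 z=0
t3.Δ2 p=1 q=1 clk=0 r=0 x=1 y=0 u=1 v=0 z=0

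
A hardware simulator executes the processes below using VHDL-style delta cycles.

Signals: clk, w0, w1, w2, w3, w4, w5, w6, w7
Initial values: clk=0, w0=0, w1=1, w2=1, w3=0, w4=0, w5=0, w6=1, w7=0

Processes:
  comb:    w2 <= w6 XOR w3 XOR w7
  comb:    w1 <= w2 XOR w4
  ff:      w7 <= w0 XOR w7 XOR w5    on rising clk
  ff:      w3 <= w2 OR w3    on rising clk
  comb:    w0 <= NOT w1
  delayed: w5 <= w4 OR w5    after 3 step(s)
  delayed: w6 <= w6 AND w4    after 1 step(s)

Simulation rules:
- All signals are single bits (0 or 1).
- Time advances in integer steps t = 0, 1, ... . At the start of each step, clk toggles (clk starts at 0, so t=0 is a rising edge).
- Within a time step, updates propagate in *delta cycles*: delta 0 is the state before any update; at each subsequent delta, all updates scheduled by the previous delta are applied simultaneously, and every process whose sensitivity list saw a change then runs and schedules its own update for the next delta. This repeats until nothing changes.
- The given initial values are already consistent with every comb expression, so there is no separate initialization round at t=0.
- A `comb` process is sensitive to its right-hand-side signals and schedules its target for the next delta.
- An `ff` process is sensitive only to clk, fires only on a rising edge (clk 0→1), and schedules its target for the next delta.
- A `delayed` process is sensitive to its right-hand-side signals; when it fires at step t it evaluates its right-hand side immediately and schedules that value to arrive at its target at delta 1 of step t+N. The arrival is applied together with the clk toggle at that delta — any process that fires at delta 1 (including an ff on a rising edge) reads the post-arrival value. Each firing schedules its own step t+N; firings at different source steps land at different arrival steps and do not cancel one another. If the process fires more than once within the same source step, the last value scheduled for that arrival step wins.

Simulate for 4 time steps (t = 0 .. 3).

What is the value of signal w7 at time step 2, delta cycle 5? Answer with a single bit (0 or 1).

1

t0.Δ0 clk=0 w1=1 w6=1 w5=0 w4=0 w2=1 w7=0 w3=0 w0=0
t0.Δ1 clk=1 w1=1 w6=1 w5=0 w4=0 w2=1 w7=0 w3=0 w0=0
t0.Δ2 clk=1 w1=1 w6=1 w5=0 w4=0 w2=1 w7=0 w3=1 w0=0
t0.Δ3 clk=1 w1=1 w6=1 w5=0 w4=0 w2=0 w7=0 w3=1 w0=0
t0.Δ4 clk=1 w1=0 w6=1 w5=0 w4=0 w2=0 w7=0 w3=1 w0=0
t0.Δ5 clk=1 w1=0 w6=1 w5=0 w4=0 w2=0 w7=0 w3=1 w0=1
t1.Δ0 clk=1 w1=0 w6=1 w5=0 w4=0 w2=0 w7=0 w3=1 w0=1
t1.Δ1 clk=0 w1=0 w6=1 w5=0 w4=0 w2=0 w7=0 w3=1 w0=1
t2.Δ0 clk=0 w1=0 w6=1 w5=0 w4=0 w2=0 w7=0 w3=1 w0=1
t2.Δ1 clk=1 w1=0 w6=1 w5=0 w4=0 w2=0 w7=0 w3=1 w0=1
t2.Δ2 clk=1 w1=0 w6=1 w5=0 w4=0 w2=0 w7=1 w3=1 w0=1
t2.Δ3 clk=1 w1=0 w6=1 w5=0 w4=0 w2=1 w7=1 w3=1 w0=1
t2.Δ4 clk=1 w1=1 w6=1 w5=0 w4=0 w2=1 w7=1 w3=1 w0=1
t2.Δ5 clk=1 w1=1 w6=1 w5=0 w4=0 w2=1 w7=1 w3=1 w0=0
t3.Δ0 clk=1 w1=1 w6=1 w5=0 w4=0 w2=1 w7=1 w3=1 w0=0
t3.Δ1 clk=0 w1=1 w6=1 w5=0 w4=0 w2=1 w7=1 w3=1 w0=0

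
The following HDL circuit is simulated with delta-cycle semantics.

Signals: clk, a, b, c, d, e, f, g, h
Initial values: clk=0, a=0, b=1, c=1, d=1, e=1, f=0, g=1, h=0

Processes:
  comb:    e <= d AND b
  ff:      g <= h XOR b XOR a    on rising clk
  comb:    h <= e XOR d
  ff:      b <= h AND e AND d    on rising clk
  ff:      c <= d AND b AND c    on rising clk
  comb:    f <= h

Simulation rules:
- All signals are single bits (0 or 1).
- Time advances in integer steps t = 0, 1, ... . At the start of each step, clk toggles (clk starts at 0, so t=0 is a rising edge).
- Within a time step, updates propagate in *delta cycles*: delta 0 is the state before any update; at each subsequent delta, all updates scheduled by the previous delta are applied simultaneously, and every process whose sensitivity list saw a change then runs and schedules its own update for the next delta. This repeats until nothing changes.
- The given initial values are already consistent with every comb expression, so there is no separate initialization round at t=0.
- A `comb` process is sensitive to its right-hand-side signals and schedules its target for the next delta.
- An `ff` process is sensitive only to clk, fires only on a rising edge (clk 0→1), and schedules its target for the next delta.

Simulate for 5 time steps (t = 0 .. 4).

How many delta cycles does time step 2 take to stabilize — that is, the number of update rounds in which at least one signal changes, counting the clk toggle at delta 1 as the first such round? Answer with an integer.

2

t0.Δ0 g=1 clk=0 d=1 e=1 h=0 a=0 f=0 b=1 c=1
t0.Δ1 g=1 clk=1 d=1 e=1 h=0 a=0 f=0 b=1 c=1
t0.Δ2 g=1 clk=1 d=1 e=1 h=0 a=0 f=0 b=0 c=1
t0.Δ3 g=1 clk=1 d=1 e=0 h=0 a=0 f=0 b=0 c=1
t0.Δ4 g=1 clk=1 d=1 e=0 h=1 a=0 f=0 b=0 c=1
t0.Δ5 g=1 clk=1 d=1 e=0 h=1 a=0 f=1 b=0 c=1
t1.Δ0 g=1 clk=1 d=1 e=0 h=1 a=0 f=1 b=0 c=1
t1.Δ1 g=1 clk=0 d=1 e=0 h=1 a=0 f=1 b=0 c=1
t2.Δ0 g=1 clk=0 d=1 e=0 h=1 a=0 f=1 b=0 c=1
t2.Δ1 g=1 clk=1 d=1 e=0 h=1 a=0 f=1 b=0 c=1
t2.Δ2 g=1 clk=1 d=1 e=0 h=1 a=0 f=1 b=0 c=0
t3.Δ0 g=1 clk=1 d=1 e=0 h=1 a=0 f=1 b=0 c=0
t3.Δ1 g=1 clk=0 d=1 e=0 h=1 a=0 f=1 b=0 c=0
t4.Δ0 g=1 clk=0 d=1 e=0 h=1 a=0 f=1 b=0 c=0
t4.Δ1 g=1 clk=1 d=1 e=0 h=1 a=0 f=1 b=0 c=0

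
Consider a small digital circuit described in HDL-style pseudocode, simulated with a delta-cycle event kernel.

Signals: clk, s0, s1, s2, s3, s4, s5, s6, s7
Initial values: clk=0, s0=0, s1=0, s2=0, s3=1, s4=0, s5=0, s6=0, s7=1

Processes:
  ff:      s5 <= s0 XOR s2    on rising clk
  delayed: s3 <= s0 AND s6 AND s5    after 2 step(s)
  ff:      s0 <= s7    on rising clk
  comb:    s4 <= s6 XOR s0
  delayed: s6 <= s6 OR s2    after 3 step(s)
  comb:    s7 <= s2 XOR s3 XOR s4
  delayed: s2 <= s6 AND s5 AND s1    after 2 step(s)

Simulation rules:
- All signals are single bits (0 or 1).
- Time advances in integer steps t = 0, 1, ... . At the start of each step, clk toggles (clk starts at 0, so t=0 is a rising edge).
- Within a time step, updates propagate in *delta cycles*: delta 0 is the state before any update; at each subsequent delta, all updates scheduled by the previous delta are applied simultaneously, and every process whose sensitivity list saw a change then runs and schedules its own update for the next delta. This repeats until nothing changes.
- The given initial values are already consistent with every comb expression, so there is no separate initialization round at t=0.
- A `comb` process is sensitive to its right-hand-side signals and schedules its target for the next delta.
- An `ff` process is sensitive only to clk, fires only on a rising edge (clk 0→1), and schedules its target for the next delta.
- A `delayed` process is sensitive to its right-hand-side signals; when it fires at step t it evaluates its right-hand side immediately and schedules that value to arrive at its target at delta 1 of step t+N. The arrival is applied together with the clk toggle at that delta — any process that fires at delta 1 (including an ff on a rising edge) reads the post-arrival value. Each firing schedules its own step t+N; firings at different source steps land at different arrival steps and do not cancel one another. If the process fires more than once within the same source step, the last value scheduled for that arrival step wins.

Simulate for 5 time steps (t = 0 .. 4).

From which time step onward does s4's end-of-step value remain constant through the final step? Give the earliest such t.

2

t0.Δ0 s7=1 s4=0 s6=0 s5=0 s2=0 s3=1 s1=0 s0=0 clk=0
t0.Δ1 s7=1 s4=0 s6=0 s5=0 s2=0 s3=1 s1=0 s0=0 clk=1
t0.Δ2 s7=1 s4=0 s6=0 s5=0 s2=0 s3=1 s1=0 s0=1 clk=1
t0.Δ3 s7=1 s4=1 s6=0 s5=0 s2=0 s3=1 s1=0 s0=1 clk=1
t0.Δ4 s7=0 s4=1 s6=0 s5=0 s2=0 s3=1 s1=0 s0=1 clk=1
t1.Δ0 s7=0 s4=1 s6=0 s5=0 s2=0 s3=1 s1=0 s0=1 clk=1
t1.Δ1 s7=0 s4=1 s6=0 s5=0 s2=0 s3=1 s1=0 s0=1 clk=0
t2.Δ0 s7=0 s4=1 s6=0 s5=0 s2=0 s3=1 s1=0 s0=1 clk=0
t2.Δ1 s7=0 s4=1 s6=0 s5=0 s2=0 s3=0 s1=0 s0=1 clk=1
t2.Δ2 s7=1 s4=1 s6=0 s5=1 s2=0 s3=0 s1=0 s0=0 clk=1
t2.Δ3 s7=1 s4=0 s6=0 s5=1 s2=0 s3=0 s1=0 s0=0 clk=1
t2.Δ4 s7=0 s4=0 s6=0 s5=1 s2=0 s3=0 s1=0 s0=0 clk=1
t3.Δ0 s7=0 s4=0 s6=0 s5=1 s2=0 s3=0 s1=0 s0=0 clk=1
t3.Δ1 s7=0 s4=0 s6=0 s5=1 s2=0 s3=0 s1=0 s0=0 clk=0
t4.Δ0 s7=0 s4=0 s6=0 s5=1 s2=0 s3=0 s1=0 s0=0 clk=0
t4.Δ1 s7=0 s4=0 s6=0 s5=1 s2=0 s3=0 s1=0 s0=0 clk=1
t4.Δ2 s7=0 s4=0 s6=0 s5=0 s2=0 s3=0 s1=0 s0=0 clk=1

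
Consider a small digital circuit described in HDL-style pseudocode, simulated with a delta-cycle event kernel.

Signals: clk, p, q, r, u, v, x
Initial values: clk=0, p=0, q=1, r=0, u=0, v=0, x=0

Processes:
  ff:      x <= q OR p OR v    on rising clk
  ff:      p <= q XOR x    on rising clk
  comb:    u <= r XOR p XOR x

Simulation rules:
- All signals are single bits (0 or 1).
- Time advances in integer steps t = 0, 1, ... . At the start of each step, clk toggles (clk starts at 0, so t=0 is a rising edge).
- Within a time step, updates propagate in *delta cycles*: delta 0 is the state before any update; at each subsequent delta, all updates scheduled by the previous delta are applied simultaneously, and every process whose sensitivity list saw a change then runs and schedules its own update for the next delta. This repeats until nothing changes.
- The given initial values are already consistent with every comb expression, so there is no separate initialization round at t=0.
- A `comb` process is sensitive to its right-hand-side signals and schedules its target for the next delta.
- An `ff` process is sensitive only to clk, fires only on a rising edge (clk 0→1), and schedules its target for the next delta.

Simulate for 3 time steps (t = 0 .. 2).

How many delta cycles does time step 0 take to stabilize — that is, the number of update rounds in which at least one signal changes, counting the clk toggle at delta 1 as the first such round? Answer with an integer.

t=0 Δ0: v=0 x=0 u=0 p=0 clk=0 q=1 r=0
  Δ1: clk:0→1
  Δ2: x:0→1, p:0→1
  (2Δ to stable)
t=1 Δ0: v=0 x=1 u=0 p=1 clk=1 q=1 r=0
  Δ1: clk:1→0
  (1Δ to stable)
t=2 Δ0: v=0 x=1 u=0 p=1 clk=0 q=1 r=0
  Δ1: clk:0→1
  Δ2: p:1→0
  Δ3: u:0→1
  (3Δ to stable)

2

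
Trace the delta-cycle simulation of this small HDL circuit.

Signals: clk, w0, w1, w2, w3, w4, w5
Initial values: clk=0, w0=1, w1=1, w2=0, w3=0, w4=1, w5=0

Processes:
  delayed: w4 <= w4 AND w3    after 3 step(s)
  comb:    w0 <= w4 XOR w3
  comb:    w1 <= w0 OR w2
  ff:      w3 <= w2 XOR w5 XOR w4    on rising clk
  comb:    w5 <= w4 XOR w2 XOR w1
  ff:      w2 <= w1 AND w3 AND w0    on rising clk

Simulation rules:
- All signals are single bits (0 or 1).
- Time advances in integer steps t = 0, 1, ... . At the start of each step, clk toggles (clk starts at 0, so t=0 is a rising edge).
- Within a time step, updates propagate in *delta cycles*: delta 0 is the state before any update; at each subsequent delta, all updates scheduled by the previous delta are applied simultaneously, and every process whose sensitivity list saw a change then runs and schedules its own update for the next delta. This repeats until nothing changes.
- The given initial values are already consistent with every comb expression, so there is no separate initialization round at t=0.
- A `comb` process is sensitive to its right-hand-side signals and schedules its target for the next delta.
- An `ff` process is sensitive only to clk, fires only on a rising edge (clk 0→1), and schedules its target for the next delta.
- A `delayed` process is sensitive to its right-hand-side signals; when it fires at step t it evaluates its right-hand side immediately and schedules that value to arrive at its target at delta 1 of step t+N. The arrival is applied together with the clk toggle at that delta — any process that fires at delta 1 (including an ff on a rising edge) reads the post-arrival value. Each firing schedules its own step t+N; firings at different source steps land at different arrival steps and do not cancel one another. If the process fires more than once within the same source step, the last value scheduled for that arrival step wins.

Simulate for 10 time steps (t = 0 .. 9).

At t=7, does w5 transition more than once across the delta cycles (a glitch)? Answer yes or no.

no

t0.Δ0 w1=1 w2=0 w5=0 clk=0 w4=1 w0=1 w3=0
t0.Δ1 w1=1 w2=0 w5=0 clk=1 w4=1 w0=1 w3=0
t0.Δ2 w1=1 w2=0 w5=0 clk=1 w4=1 w0=1 w3=1
t0.Δ3 w1=1 w2=0 w5=0 clk=1 w4=1 w0=0 w3=1
t0.Δ4 w1=0 w2=0 w5=0 clk=1 w4=1 w0=0 w3=1
t0.Δ5 w1=0 w2=0 w5=1 clk=1 w4=1 w0=0 w3=1
t1.Δ0 w1=0 w2=0 w5=1 clk=1 w4=1 w0=0 w3=1
t1.Δ1 w1=0 w2=0 w5=1 clk=0 w4=1 w0=0 w3=1
t2.Δ0 w1=0 w2=0 w5=1 clk=0 w4=1 w0=0 w3=1
t2.Δ1 w1=0 w2=0 w5=1 clk=1 w4=1 w0=0 w3=1
t2.Δ2 w1=0 w2=0 w5=1 clk=1 w4=1 w0=0 w3=0
t2.Δ3 w1=0 w2=0 w5=1 clk=1 w4=1 w0=1 w3=0
t2.Δ4 w1=1 w2=0 w5=1 clk=1 w4=1 w0=1 w3=0
t2.Δ5 w1=1 w2=0 w5=0 clk=1 w4=1 w0=1 w3=0
t3.Δ0 w1=1 w2=0 w5=0 clk=1 w4=1 w0=1 w3=0
t3.Δ1 w1=1 w2=0 w5=0 clk=0 w4=1 w0=1 w3=0
t4.Δ0 w1=1 w2=0 w5=0 clk=0 w4=1 w0=1 w3=0
t4.Δ1 w1=1 w2=0 w5=0 clk=1 w4=1 w0=1 w3=0
t4.Δ2 w1=1 w2=0 w5=0 clk=1 w4=1 w0=1 w3=1
t4.Δ3 w1=1 w2=0 w5=0 clk=1 w4=1 w0=0 w3=1
t4.Δ4 w1=0 w2=0 w5=0 clk=1 w4=1 w0=0 w3=1
t4.Δ5 w1=0 w2=0 w5=1 clk=1 w4=1 w0=0 w3=1
t5.Δ0 w1=0 w2=0 w5=1 clk=1 w4=1 w0=0 w3=1
t5.Δ1 w1=0 w2=0 w5=1 clk=0 w4=0 w0=0 w3=1
t5.Δ2 w1=0 w2=0 w5=0 clk=0 w4=0 w0=1 w3=1
t5.Δ3 w1=1 w2=0 w5=0 clk=0 w4=0 w0=1 w3=1
t5.Δ4 w1=1 w2=0 w5=1 clk=0 w4=0 w0=1 w3=1
t6.Δ0 w1=1 w2=0 w5=1 clk=0 w4=0 w0=1 w3=1
t6.Δ1 w1=1 w2=0 w5=1 clk=1 w4=0 w0=1 w3=1
t6.Δ2 w1=1 w2=1 w5=1 clk=1 w4=0 w0=1 w3=1
t6.Δ3 w1=1 w2=1 w5=0 clk=1 w4=0 w0=1 w3=1
t7.Δ0 w1=1 w2=1 w5=0 clk=1 w4=0 w0=1 w3=1
t7.Δ1 w1=1 w2=1 w5=0 clk=0 w4=1 w0=1 w3=1
t7.Δ2 w1=1 w2=1 w5=1 clk=0 w4=1 w0=0 w3=1
t8.Δ0 w1=1 w2=1 w5=1 clk=0 w4=1 w0=0 w3=1
t8.Δ1 w1=1 w2=1 w5=1 clk=1 w4=0 w0=0 w3=1
t8.Δ2 w1=1 w2=0 w5=0 clk=1 w4=0 w0=1 w3=0
t8.Δ3 w1=1 w2=0 w5=1 clk=1 w4=0 w0=0 w3=0
t8.Δ4 w1=0 w2=0 w5=1 clk=1 w4=0 w0=0 w3=0
t8.Δ5 w1=0 w2=0 w5=0 clk=1 w4=0 w0=0 w3=0
t9.Δ0 w1=0 w2=0 w5=0 clk=1 w4=0 w0=0 w3=0
t9.Δ1 w1=0 w2=0 w5=0 clk=0 w4=0 w0=0 w3=0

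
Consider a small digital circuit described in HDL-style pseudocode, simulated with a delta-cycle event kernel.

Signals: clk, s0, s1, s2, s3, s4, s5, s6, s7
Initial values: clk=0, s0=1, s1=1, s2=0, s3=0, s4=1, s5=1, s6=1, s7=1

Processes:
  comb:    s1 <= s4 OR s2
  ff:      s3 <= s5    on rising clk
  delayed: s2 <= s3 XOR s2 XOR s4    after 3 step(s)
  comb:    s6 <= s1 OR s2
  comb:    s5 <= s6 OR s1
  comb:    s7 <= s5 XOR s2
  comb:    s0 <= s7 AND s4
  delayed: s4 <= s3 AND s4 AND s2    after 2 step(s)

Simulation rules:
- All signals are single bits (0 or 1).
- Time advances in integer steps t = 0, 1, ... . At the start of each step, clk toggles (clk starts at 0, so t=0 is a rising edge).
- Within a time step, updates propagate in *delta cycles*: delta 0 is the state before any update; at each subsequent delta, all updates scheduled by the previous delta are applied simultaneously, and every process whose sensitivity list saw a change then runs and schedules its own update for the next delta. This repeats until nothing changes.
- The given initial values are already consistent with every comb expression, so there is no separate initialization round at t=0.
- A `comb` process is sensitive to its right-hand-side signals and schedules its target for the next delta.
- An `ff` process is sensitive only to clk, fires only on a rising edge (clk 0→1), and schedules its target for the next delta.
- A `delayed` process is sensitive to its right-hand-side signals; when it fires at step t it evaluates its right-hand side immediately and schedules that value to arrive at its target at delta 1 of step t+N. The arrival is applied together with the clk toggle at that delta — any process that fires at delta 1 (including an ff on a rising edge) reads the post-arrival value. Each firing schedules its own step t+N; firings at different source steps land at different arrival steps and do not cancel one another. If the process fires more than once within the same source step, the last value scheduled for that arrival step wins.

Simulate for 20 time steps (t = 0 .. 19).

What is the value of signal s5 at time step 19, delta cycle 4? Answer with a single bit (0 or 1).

t=0 Δ0: s5=1 clk=0 s3=0 s0=1 s2=0 s4=1 s6=1 s7=1 s1=1
  Δ1: clk:0→1
  Δ2: s3:0→1
  (2Δ to stable)
t=1 Δ0: s5=1 clk=1 s3=1 s0=1 s2=0 s4=1 s6=1 s7=1 s1=1
  Δ1: clk:1→0
  (1Δ to stable)
t=2 Δ0: s5=1 clk=0 s3=1 s0=1 s2=0 s4=1 s6=1 s7=1 s1=1
  Δ1: clk:0→1, s4:1→0
  Δ2: s0:1→0, s1:1→0
  Δ3: s6:1→0
  Δ4: s5:1→0
  Δ5: s7:1→0
  (5Δ to stable)
t=3 Δ0: s5=0 clk=1 s3=1 s0=0 s2=0 s4=0 s6=0 s7=0 s1=0
  Δ1: clk:1→0
  (1Δ to stable)
t=4 Δ0: s5=0 clk=0 s3=1 s0=0 s2=0 s4=0 s6=0 s7=0 s1=0
  Δ1: clk:0→1
  Δ2: s3:1→0
  (2Δ to stable)
t=5 Δ0: s5=0 clk=1 s3=0 s0=0 s2=0 s4=0 s6=0 s7=0 s1=0
  Δ1: clk:1→0, s2:0→1
  Δ2: s6:0→1, s7:0→1, s1:0→1
  Δ3: s5:0→1
  Δ4: s7:1→0
  (4Δ to stable)
t=6 Δ0: s5=1 clk=0 s3=0 s0=0 s2=1 s4=0 s6=1 s7=0 s1=1
  Δ1: clk:0→1
  Δ2: s3:0→1
  (2Δ to stable)
t=7 Δ0: s5=1 clk=1 s3=1 s0=0 s2=1 s4=0 s6=1 s7=0 s1=1
  Δ1: clk:1→0, s2:1→0
  Δ2: s7:0→1, s1:1→0
  Δ3: s6:1→0
  Δ4: s5:1→0
  Δ5: s7:1→0
  (5Δ to stable)
t=8 Δ0: s5=0 clk=0 s3=1 s0=0 s2=0 s4=0 s6=0 s7=0 s1=0
  Δ1: clk:0→1, s2:0→1
  Δ2: s3:1→0, s6:0→1, s7:0→1, s1:0→1
  Δ3: s5:0→1
  Δ4: s7:1→0
  (4Δ to stable)
t=9 Δ0: s5=1 clk=1 s3=0 s0=0 s2=1 s4=0 s6=1 s7=0 s1=1
  Δ1: clk:1→0, s2:1→0
  Δ2: s7:0→1, s1:1→0
  Δ3: s6:1→0
  Δ4: s5:1→0
  Δ5: s7:1→0
  (5Δ to stable)
t=10 Δ0: s5=0 clk=0 s3=0 s0=0 s2=0 s4=0 s6=0 s7=0 s1=0
  Δ1: clk:0→1, s2:0→1
  Δ2: s6:0→1, s7:0→1, s1:0→1
  Δ3: s5:0→1
  Δ4: s7:1→0
  (4Δ to stable)
t=11 Δ0: s5=1 clk=1 s3=0 s0=0 s2=1 s4=0 s6=1 s7=0 s1=1
  Δ1: clk:1→0
  (1Δ to stable)
t=12 Δ0: s5=1 clk=0 s3=0 s0=0 s2=1 s4=0 s6=1 s7=0 s1=1
  Δ1: clk:0→1, s2:1→0
  Δ2: s3:0→1, s7:0→1, s1:1→0
  Δ3: s6:1→0
  Δ4: s5:1→0
  Δ5: s7:1→0
  (5Δ to stable)
t=13 Δ0: s5=0 clk=1 s3=1 s0=0 s2=0 s4=0 s6=0 s7=0 s1=0
  Δ1: clk:1→0, s2:0→1
  Δ2: s6:0→1, s7:0→1, s1:0→1
  Δ3: s5:0→1
  Δ4: s7:1→0
  (4Δ to stable)
t=14 Δ0: s5=1 clk=0 s3=1 s0=0 s2=1 s4=0 s6=1 s7=0 s1=1
  Δ1: clk:0→1
  (1Δ to stable)
t=15 Δ0: s5=1 clk=1 s3=1 s0=0 s2=1 s4=0 s6=1 s7=0 s1=1
  Δ1: clk:1→0
  (1Δ to stable)
t=16 Δ0: s5=1 clk=0 s3=1 s0=0 s2=1 s4=0 s6=1 s7=0 s1=1
  Δ1: clk:0→1, s2:1→0
  Δ2: s7:0→1, s1:1→0
  Δ3: s6:1→0
  Δ4: s5:1→0
  Δ5: s7:1→0
  (5Δ to stable)
t=17 Δ0: s5=0 clk=1 s3=1 s0=0 s2=0 s4=0 s6=0 s7=0 s1=0
  Δ1: clk:1→0
  (1Δ to stable)
t=18 Δ0: s5=0 clk=0 s3=1 s0=0 s2=0 s4=0 s6=0 s7=0 s1=0
  Δ1: clk:0→1
  Δ2: s3:1→0
  (2Δ to stable)
t=19 Δ0: s5=0 clk=1 s3=0 s0=0 s2=0 s4=0 s6=0 s7=0 s1=0
  Δ1: clk:1→0, s2:0→1
  Δ2: s6:0→1, s7:0→1, s1:0→1
  Δ3: s5:0→1
  Δ4: s7:1→0
  (4Δ to stable)

1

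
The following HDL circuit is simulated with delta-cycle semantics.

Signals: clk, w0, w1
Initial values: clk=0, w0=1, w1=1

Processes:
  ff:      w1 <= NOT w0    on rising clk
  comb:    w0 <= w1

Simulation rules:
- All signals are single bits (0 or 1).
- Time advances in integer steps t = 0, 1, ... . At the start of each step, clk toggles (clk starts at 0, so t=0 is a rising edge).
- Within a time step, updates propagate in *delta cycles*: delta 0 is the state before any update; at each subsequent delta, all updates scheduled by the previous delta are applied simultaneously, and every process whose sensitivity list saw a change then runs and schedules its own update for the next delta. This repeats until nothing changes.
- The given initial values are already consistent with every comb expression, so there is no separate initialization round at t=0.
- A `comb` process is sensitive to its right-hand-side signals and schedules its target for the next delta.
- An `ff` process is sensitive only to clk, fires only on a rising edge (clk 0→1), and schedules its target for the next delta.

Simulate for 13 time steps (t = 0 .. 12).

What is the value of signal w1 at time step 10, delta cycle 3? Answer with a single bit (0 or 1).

1

[bits: w0,clk,w1]
t=0: Δ0=101 Δ1=111 Δ2=110 Δ3=010 | 3Δ
t=1: Δ0=010 Δ1=000 | 1Δ
t=2: Δ0=000 Δ1=010 Δ2=011 Δ3=111 | 3Δ
t=3: Δ0=111 Δ1=101 | 1Δ
t=4: Δ0=101 Δ1=111 Δ2=110 Δ3=010 | 3Δ
t=5: Δ0=010 Δ1=000 | 1Δ
t=6: Δ0=000 Δ1=010 Δ2=011 Δ3=111 | 3Δ
t=7: Δ0=111 Δ1=101 | 1Δ
t=8: Δ0=101 Δ1=111 Δ2=110 Δ3=010 | 3Δ
t=9: Δ0=010 Δ1=000 | 1Δ
t=10: Δ0=000 Δ1=010 Δ2=011 Δ3=111 | 3Δ
t=11: Δ0=111 Δ1=101 | 1Δ
t=12: Δ0=101 Δ1=111 Δ2=110 Δ3=010 | 3Δ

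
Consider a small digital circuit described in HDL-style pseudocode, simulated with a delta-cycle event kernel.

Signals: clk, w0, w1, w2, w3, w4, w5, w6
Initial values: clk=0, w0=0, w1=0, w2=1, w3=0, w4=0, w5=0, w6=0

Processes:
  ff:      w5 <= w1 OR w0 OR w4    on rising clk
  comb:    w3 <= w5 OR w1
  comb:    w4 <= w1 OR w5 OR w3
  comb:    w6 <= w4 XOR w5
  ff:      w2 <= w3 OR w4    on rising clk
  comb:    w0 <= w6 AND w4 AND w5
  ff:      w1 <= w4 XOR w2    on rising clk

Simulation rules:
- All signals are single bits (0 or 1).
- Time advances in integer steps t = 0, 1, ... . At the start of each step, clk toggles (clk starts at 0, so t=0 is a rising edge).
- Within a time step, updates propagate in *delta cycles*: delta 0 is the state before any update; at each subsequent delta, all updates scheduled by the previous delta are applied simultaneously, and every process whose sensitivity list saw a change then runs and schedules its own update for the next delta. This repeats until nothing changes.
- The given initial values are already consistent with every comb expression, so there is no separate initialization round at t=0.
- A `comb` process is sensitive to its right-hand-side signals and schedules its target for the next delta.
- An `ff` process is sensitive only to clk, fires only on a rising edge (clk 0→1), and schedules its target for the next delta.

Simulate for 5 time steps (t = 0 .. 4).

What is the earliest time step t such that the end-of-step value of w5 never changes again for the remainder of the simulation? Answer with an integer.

2

t0.Δ0 w6=0 w0=0 w1=0 w4=0 w5=0 w2=1 clk=0 w3=0
t0.Δ1 w6=0 w0=0 w1=0 w4=0 w5=0 w2=1 clk=1 w3=0
t0.Δ2 w6=0 w0=0 w1=1 w4=0 w5=0 w2=0 clk=1 w3=0
t0.Δ3 w6=0 w0=0 w1=1 w4=1 w5=0 w2=0 clk=1 w3=1
t0.Δ4 w6=1 w0=0 w1=1 w4=1 w5=0 w2=0 clk=1 w3=1
t1.Δ0 w6=1 w0=0 w1=1 w4=1 w5=0 w2=0 clk=1 w3=1
t1.Δ1 w6=1 w0=0 w1=1 w4=1 w5=0 w2=0 clk=0 w3=1
t2.Δ0 w6=1 w0=0 w1=1 w4=1 w5=0 w2=0 clk=0 w3=1
t2.Δ1 w6=1 w0=0 w1=1 w4=1 w5=0 w2=0 clk=1 w3=1
t2.Δ2 w6=1 w0=0 w1=1 w4=1 w5=1 w2=1 clk=1 w3=1
t2.Δ3 w6=0 w0=1 w1=1 w4=1 w5=1 w2=1 clk=1 w3=1
t2.Δ4 w6=0 w0=0 w1=1 w4=1 w5=1 w2=1 clk=1 w3=1
t3.Δ0 w6=0 w0=0 w1=1 w4=1 w5=1 w2=1 clk=1 w3=1
t3.Δ1 w6=0 w0=0 w1=1 w4=1 w5=1 w2=1 clk=0 w3=1
t4.Δ0 w6=0 w0=0 w1=1 w4=1 w5=1 w2=1 clk=0 w3=1
t4.Δ1 w6=0 w0=0 w1=1 w4=1 w5=1 w2=1 clk=1 w3=1
t4.Δ2 w6=0 w0=0 w1=0 w4=1 w5=1 w2=1 clk=1 w3=1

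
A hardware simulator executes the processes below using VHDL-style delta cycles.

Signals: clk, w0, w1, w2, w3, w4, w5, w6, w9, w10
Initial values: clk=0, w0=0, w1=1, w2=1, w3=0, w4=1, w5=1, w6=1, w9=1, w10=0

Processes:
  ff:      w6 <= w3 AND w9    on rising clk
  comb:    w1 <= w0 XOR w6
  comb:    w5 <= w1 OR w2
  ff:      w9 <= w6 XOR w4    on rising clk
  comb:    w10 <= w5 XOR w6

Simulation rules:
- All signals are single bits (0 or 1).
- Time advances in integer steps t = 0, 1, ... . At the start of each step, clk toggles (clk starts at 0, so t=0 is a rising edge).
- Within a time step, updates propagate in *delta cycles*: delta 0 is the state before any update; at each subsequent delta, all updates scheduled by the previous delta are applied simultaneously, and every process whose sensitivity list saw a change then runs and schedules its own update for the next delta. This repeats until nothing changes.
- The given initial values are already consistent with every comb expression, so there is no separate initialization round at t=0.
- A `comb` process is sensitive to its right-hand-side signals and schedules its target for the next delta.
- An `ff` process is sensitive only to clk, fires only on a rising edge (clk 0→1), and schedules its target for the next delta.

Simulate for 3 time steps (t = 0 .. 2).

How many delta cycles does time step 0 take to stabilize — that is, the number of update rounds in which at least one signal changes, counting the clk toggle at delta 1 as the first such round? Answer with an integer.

3

t=0 Δ0: clk=0 w1=1 w3=0 w5=1 w6=1 w9=1 w0=0 w4=1 w2=1 w10=0
  Δ1: clk:0→1
  Δ2: w6:1→0, w9:1→0
  Δ3: w1:1→0, w10:0→1
  (3Δ to stable)
t=1 Δ0: clk=1 w1=0 w3=0 w5=1 w6=0 w9=0 w0=0 w4=1 w2=1 w10=1
  Δ1: clk:1→0
  (1Δ to stable)
t=2 Δ0: clk=0 w1=0 w3=0 w5=1 w6=0 w9=0 w0=0 w4=1 w2=1 w10=1
  Δ1: clk:0→1
  Δ2: w9:0→1
  (2Δ to stable)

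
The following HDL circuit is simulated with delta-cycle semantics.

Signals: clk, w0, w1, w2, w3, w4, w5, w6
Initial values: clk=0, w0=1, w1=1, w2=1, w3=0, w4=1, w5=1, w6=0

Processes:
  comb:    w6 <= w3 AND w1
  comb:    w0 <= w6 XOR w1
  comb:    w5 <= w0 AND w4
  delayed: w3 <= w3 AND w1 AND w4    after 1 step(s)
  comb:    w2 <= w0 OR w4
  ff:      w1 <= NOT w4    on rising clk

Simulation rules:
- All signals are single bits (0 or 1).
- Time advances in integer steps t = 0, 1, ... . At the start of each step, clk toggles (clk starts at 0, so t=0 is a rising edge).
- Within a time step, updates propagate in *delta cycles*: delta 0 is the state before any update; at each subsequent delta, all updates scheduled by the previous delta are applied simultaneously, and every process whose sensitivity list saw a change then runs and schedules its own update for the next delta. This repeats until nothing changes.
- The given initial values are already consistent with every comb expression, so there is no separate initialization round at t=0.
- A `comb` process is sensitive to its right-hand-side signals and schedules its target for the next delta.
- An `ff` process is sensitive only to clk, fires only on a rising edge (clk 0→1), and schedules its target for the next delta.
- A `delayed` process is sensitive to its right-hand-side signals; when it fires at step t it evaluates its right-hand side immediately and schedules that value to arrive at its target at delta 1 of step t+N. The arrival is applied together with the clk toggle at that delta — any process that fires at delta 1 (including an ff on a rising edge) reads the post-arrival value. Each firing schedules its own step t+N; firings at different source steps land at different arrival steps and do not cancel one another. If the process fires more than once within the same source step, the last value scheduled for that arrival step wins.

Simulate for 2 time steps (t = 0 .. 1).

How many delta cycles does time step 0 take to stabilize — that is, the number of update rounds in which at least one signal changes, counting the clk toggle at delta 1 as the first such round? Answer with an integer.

t0.Δ0 w5=1 w1=1 w2=1 clk=0 w3=0 w0=1 w6=0 w4=1
t0.Δ1 w5=1 w1=1 w2=1 clk=1 w3=0 w0=1 w6=0 w4=1
t0.Δ2 w5=1 w1=0 w2=1 clk=1 w3=0 w0=1 w6=0 w4=1
t0.Δ3 w5=1 w1=0 w2=1 clk=1 w3=0 w0=0 w6=0 w4=1
t0.Δ4 w5=0 w1=0 w2=1 clk=1 w3=0 w0=0 w6=0 w4=1
t1.Δ0 w5=0 w1=0 w2=1 clk=1 w3=0 w0=0 w6=0 w4=1
t1.Δ1 w5=0 w1=0 w2=1 clk=0 w3=0 w0=0 w6=0 w4=1

4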